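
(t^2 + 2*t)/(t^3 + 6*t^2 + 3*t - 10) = t/(t^2 + 4*t - 5)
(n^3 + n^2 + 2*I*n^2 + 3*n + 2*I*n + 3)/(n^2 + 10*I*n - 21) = (n^2 + n*(1 - I) - I)/(n + 7*I)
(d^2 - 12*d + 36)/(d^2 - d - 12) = (-d^2 + 12*d - 36)/(-d^2 + d + 12)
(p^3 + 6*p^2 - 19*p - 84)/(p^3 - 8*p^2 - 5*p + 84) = (p + 7)/(p - 7)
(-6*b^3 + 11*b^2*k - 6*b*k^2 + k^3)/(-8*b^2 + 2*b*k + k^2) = (3*b^2 - 4*b*k + k^2)/(4*b + k)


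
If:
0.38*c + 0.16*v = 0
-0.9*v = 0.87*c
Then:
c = 0.00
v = 0.00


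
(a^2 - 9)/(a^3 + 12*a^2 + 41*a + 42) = (a - 3)/(a^2 + 9*a + 14)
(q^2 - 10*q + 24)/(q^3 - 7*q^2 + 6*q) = (q - 4)/(q*(q - 1))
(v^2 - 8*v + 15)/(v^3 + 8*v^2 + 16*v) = (v^2 - 8*v + 15)/(v*(v^2 + 8*v + 16))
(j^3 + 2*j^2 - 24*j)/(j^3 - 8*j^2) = (j^2 + 2*j - 24)/(j*(j - 8))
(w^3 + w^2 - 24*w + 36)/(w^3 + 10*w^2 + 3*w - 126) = (w - 2)/(w + 7)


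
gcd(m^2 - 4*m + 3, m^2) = 1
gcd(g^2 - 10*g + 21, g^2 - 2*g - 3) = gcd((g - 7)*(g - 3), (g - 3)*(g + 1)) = g - 3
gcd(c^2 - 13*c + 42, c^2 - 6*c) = c - 6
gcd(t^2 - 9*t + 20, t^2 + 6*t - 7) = 1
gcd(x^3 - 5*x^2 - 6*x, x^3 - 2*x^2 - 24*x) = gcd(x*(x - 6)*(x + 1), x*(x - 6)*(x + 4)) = x^2 - 6*x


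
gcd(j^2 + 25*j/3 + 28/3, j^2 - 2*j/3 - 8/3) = j + 4/3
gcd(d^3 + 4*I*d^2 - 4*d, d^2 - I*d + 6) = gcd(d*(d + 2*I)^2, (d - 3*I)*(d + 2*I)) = d + 2*I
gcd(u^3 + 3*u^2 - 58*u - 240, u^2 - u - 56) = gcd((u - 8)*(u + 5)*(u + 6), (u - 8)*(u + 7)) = u - 8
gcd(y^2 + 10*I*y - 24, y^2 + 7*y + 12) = 1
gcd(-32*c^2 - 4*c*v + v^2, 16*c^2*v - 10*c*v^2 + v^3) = -8*c + v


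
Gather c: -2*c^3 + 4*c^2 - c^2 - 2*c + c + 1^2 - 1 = -2*c^3 + 3*c^2 - c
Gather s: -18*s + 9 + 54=63 - 18*s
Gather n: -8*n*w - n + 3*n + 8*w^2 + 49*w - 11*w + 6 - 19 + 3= n*(2 - 8*w) + 8*w^2 + 38*w - 10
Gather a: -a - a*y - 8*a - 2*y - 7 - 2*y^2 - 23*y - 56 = a*(-y - 9) - 2*y^2 - 25*y - 63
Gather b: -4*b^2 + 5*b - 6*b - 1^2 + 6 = -4*b^2 - b + 5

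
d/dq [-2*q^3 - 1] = -6*q^2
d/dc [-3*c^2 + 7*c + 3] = 7 - 6*c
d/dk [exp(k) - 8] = exp(k)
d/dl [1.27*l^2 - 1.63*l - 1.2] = 2.54*l - 1.63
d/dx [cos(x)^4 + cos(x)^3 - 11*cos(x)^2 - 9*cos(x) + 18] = (-4*cos(x)^3 - 3*cos(x)^2 + 22*cos(x) + 9)*sin(x)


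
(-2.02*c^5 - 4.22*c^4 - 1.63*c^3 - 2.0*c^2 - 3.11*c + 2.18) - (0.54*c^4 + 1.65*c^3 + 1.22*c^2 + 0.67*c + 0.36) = -2.02*c^5 - 4.76*c^4 - 3.28*c^3 - 3.22*c^2 - 3.78*c + 1.82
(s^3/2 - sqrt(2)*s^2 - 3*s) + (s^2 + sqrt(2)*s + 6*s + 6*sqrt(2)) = s^3/2 - sqrt(2)*s^2 + s^2 + sqrt(2)*s + 3*s + 6*sqrt(2)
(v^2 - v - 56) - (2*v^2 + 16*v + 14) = -v^2 - 17*v - 70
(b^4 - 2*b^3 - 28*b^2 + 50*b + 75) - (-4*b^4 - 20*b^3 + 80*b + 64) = 5*b^4 + 18*b^3 - 28*b^2 - 30*b + 11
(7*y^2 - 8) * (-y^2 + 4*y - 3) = -7*y^4 + 28*y^3 - 13*y^2 - 32*y + 24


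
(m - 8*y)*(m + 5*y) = m^2 - 3*m*y - 40*y^2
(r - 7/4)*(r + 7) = r^2 + 21*r/4 - 49/4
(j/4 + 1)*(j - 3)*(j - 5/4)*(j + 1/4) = j^4/4 - 213*j^2/64 + 187*j/64 + 15/16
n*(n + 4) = n^2 + 4*n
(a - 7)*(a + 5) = a^2 - 2*a - 35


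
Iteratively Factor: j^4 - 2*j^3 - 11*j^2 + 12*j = (j - 4)*(j^3 + 2*j^2 - 3*j) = (j - 4)*(j - 1)*(j^2 + 3*j) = (j - 4)*(j - 1)*(j + 3)*(j)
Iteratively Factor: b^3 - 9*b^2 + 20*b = (b - 4)*(b^2 - 5*b) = b*(b - 4)*(b - 5)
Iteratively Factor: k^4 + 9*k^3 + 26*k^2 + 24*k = (k + 2)*(k^3 + 7*k^2 + 12*k) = (k + 2)*(k + 3)*(k^2 + 4*k) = k*(k + 2)*(k + 3)*(k + 4)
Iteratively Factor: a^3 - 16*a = (a)*(a^2 - 16) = a*(a - 4)*(a + 4)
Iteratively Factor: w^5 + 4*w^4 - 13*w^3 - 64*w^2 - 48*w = (w)*(w^4 + 4*w^3 - 13*w^2 - 64*w - 48) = w*(w + 3)*(w^3 + w^2 - 16*w - 16) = w*(w + 1)*(w + 3)*(w^2 - 16) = w*(w - 4)*(w + 1)*(w + 3)*(w + 4)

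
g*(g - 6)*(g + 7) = g^3 + g^2 - 42*g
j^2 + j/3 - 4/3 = (j - 1)*(j + 4/3)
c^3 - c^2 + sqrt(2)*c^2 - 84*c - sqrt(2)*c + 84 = (c - 1)*(c - 6*sqrt(2))*(c + 7*sqrt(2))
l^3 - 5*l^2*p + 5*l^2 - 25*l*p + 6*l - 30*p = (l + 2)*(l + 3)*(l - 5*p)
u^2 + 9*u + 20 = (u + 4)*(u + 5)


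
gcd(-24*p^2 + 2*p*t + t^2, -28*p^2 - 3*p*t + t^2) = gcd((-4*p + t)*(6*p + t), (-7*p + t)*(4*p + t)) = 1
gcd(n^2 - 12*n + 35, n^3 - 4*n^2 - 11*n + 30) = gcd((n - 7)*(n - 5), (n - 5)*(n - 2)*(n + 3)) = n - 5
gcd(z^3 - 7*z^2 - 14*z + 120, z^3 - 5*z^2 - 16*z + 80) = z^2 - z - 20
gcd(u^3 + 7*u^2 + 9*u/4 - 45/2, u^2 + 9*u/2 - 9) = u^2 + 9*u/2 - 9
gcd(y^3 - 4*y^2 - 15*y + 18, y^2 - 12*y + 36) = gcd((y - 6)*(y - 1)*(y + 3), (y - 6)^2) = y - 6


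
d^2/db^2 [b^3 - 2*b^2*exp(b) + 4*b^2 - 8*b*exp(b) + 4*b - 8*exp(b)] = -2*b^2*exp(b) - 16*b*exp(b) + 6*b - 28*exp(b) + 8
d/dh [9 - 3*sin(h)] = -3*cos(h)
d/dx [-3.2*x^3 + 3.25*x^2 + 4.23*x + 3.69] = -9.6*x^2 + 6.5*x + 4.23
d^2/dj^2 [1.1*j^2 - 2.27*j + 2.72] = 2.20000000000000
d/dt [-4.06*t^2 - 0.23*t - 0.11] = -8.12*t - 0.23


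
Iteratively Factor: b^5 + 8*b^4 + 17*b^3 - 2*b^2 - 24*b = (b - 1)*(b^4 + 9*b^3 + 26*b^2 + 24*b) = (b - 1)*(b + 4)*(b^3 + 5*b^2 + 6*b) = b*(b - 1)*(b + 4)*(b^2 + 5*b + 6) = b*(b - 1)*(b + 3)*(b + 4)*(b + 2)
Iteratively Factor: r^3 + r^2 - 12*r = (r - 3)*(r^2 + 4*r) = (r - 3)*(r + 4)*(r)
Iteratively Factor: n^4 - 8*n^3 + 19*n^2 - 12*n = (n - 1)*(n^3 - 7*n^2 + 12*n) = (n - 4)*(n - 1)*(n^2 - 3*n) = n*(n - 4)*(n - 1)*(n - 3)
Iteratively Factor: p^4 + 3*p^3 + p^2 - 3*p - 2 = (p + 1)*(p^3 + 2*p^2 - p - 2) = (p + 1)^2*(p^2 + p - 2) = (p - 1)*(p + 1)^2*(p + 2)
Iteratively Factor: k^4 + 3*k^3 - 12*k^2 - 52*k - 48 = (k - 4)*(k^3 + 7*k^2 + 16*k + 12) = (k - 4)*(k + 2)*(k^2 + 5*k + 6) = (k - 4)*(k + 2)^2*(k + 3)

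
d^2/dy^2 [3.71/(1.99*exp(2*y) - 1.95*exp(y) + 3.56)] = ((7.2345 - 29.5316*exp(y))*(1.99*exp(2*y) - 1.95*exp(y) + 3.56) + 3.71*(3.98*exp(y) - 1.95)*(7.96*exp(y) - 3.9)*exp(y))*exp(y)/(1.99*exp(2*y) - 1.95*exp(y) + 3.56)^3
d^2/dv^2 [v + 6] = 0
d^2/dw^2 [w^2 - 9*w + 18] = 2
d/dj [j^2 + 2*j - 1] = 2*j + 2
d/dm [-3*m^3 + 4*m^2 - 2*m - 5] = -9*m^2 + 8*m - 2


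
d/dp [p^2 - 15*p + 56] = 2*p - 15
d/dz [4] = 0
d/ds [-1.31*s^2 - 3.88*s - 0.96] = -2.62*s - 3.88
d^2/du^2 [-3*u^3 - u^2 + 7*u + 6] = -18*u - 2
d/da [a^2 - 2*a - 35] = 2*a - 2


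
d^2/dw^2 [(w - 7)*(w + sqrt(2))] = 2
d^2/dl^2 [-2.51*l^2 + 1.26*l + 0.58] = -5.02000000000000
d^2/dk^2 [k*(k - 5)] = 2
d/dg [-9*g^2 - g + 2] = -18*g - 1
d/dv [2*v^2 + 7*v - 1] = 4*v + 7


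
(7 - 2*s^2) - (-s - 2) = -2*s^2 + s + 9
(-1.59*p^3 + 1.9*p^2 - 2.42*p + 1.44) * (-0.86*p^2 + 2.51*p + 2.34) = 1.3674*p^5 - 5.6249*p^4 + 3.1296*p^3 - 2.8666*p^2 - 2.0484*p + 3.3696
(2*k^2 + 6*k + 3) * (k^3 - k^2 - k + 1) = 2*k^5 + 4*k^4 - 5*k^3 - 7*k^2 + 3*k + 3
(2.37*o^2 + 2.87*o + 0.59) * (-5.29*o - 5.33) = -12.5373*o^3 - 27.8144*o^2 - 18.4182*o - 3.1447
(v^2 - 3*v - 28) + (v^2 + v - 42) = 2*v^2 - 2*v - 70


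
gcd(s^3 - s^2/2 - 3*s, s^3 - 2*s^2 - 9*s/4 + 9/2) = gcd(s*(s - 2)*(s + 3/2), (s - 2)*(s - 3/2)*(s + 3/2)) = s^2 - s/2 - 3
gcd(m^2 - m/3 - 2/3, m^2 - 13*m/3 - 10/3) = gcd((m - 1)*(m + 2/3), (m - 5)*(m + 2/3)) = m + 2/3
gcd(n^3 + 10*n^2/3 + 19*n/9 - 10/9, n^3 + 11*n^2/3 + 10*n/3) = n^2 + 11*n/3 + 10/3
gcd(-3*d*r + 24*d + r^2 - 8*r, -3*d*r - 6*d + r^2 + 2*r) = -3*d + r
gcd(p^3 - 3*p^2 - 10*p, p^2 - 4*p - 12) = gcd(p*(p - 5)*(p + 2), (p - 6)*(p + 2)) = p + 2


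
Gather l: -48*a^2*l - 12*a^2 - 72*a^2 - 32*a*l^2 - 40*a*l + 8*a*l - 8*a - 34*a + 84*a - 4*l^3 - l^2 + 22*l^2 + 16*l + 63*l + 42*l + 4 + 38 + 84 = -84*a^2 + 42*a - 4*l^3 + l^2*(21 - 32*a) + l*(-48*a^2 - 32*a + 121) + 126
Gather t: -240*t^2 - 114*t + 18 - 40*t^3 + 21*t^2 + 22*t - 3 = -40*t^3 - 219*t^2 - 92*t + 15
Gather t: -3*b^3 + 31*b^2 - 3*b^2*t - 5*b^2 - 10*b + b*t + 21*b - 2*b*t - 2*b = -3*b^3 + 26*b^2 + 9*b + t*(-3*b^2 - b)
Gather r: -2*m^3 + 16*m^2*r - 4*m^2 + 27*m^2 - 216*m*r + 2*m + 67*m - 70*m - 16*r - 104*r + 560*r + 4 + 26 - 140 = -2*m^3 + 23*m^2 - m + r*(16*m^2 - 216*m + 440) - 110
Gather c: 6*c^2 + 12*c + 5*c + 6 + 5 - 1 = 6*c^2 + 17*c + 10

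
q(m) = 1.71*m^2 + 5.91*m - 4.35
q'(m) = 3.42*m + 5.91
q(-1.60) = -9.43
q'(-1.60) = 0.44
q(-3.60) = -3.46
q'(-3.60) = -6.40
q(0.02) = -4.23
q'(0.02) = 5.98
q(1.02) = 3.46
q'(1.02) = 9.40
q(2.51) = 21.26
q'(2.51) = 14.49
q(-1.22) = -9.02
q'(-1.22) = 1.74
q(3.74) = 41.67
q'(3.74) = 18.70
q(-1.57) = -9.41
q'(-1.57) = 0.54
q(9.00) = 187.35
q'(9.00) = 36.69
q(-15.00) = 291.75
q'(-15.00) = -45.39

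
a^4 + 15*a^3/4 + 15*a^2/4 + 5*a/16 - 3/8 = (a - 1/4)*(a + 1/2)*(a + 3/2)*(a + 2)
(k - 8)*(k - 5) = k^2 - 13*k + 40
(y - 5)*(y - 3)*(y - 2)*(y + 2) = y^4 - 8*y^3 + 11*y^2 + 32*y - 60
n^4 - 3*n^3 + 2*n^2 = n^2*(n - 2)*(n - 1)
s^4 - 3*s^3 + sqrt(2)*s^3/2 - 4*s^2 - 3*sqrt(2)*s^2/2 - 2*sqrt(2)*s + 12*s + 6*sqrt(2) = (s - 3)*(s - 2)*(s + 2)*(s + sqrt(2)/2)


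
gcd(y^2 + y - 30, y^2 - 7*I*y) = 1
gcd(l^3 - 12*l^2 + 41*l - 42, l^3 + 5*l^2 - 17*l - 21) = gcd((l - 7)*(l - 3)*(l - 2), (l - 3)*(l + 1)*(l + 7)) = l - 3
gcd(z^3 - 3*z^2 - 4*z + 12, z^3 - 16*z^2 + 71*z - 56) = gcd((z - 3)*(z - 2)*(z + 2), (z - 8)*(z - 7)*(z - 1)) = 1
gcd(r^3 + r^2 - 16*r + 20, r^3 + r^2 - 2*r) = 1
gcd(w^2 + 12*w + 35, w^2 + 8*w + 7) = w + 7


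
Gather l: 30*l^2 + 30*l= 30*l^2 + 30*l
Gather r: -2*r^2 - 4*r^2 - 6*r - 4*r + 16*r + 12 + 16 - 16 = -6*r^2 + 6*r + 12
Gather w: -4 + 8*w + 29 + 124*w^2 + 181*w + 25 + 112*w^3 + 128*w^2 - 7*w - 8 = 112*w^3 + 252*w^2 + 182*w + 42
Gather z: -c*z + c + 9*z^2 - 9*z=c + 9*z^2 + z*(-c - 9)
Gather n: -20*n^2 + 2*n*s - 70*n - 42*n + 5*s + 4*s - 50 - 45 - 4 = -20*n^2 + n*(2*s - 112) + 9*s - 99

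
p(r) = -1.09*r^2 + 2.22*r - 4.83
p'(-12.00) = 28.38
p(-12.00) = -188.43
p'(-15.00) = 34.92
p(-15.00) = -283.38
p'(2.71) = -3.69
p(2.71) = -6.82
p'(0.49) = 1.15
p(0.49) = -4.00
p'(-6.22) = 15.78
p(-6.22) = -60.81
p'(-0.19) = 2.63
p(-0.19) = -5.29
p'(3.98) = -6.46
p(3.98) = -13.26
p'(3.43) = -5.26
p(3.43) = -10.04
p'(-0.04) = 2.31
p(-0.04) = -4.92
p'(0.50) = 1.13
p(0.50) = -3.99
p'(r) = 2.22 - 2.18*r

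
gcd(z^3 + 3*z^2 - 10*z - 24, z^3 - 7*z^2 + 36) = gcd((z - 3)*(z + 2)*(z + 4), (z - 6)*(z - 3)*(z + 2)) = z^2 - z - 6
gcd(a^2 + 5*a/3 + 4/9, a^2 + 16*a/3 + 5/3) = a + 1/3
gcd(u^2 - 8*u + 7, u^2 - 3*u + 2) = u - 1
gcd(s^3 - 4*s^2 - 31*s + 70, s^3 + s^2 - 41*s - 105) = s^2 - 2*s - 35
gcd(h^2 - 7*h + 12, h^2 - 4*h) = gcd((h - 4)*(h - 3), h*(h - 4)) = h - 4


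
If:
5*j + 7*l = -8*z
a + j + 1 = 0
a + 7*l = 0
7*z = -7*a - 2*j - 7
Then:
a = -75/82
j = -7/82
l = 75/574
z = -5/82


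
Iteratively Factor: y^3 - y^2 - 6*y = (y - 3)*(y^2 + 2*y) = (y - 3)*(y + 2)*(y)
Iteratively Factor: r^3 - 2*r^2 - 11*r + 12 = (r - 1)*(r^2 - r - 12) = (r - 1)*(r + 3)*(r - 4)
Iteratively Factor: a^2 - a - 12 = (a - 4)*(a + 3)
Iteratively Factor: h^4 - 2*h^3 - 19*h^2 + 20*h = (h)*(h^3 - 2*h^2 - 19*h + 20) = h*(h - 5)*(h^2 + 3*h - 4) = h*(h - 5)*(h + 4)*(h - 1)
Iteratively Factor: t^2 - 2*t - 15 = (t + 3)*(t - 5)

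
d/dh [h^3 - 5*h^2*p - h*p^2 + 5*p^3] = 3*h^2 - 10*h*p - p^2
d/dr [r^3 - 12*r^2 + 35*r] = 3*r^2 - 24*r + 35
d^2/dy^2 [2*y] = 0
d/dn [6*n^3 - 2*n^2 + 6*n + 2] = 18*n^2 - 4*n + 6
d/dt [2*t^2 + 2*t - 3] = 4*t + 2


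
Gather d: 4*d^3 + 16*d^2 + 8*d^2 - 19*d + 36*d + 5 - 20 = 4*d^3 + 24*d^2 + 17*d - 15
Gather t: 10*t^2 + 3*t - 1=10*t^2 + 3*t - 1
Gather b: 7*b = 7*b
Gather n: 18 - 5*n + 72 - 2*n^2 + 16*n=-2*n^2 + 11*n + 90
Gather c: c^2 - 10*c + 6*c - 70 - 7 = c^2 - 4*c - 77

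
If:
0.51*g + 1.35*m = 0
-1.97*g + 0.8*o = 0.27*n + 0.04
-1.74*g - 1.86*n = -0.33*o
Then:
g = 0.437922614575507*o - 0.0232907588279489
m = 0.0087987311127807 - 0.165437432172969*o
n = 0.0217881292261458 - 0.2322501878287*o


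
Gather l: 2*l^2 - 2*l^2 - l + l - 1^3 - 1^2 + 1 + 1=0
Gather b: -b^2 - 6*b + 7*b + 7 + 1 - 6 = -b^2 + b + 2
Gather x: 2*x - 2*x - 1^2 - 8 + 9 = 0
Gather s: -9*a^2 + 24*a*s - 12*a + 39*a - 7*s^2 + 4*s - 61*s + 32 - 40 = -9*a^2 + 27*a - 7*s^2 + s*(24*a - 57) - 8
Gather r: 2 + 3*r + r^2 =r^2 + 3*r + 2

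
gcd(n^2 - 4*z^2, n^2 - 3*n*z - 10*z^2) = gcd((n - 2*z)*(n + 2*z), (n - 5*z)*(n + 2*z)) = n + 2*z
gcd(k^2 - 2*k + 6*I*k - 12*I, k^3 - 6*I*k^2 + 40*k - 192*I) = k + 6*I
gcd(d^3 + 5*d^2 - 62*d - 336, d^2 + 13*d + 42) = d^2 + 13*d + 42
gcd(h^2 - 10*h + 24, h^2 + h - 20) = h - 4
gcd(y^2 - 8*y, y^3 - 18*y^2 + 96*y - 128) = y - 8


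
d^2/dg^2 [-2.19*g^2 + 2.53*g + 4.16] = -4.38000000000000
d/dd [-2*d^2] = -4*d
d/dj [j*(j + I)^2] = (j + I)*(3*j + I)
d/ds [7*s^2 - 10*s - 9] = 14*s - 10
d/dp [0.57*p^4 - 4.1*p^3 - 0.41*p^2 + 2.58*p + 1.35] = 2.28*p^3 - 12.3*p^2 - 0.82*p + 2.58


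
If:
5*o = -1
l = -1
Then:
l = -1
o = -1/5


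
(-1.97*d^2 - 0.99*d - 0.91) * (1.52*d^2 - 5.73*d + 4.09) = -2.9944*d^4 + 9.7833*d^3 - 3.7678*d^2 + 1.1652*d - 3.7219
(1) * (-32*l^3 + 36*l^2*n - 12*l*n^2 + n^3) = -32*l^3 + 36*l^2*n - 12*l*n^2 + n^3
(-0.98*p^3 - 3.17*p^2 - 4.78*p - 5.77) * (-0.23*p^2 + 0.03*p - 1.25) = 0.2254*p^5 + 0.6997*p^4 + 2.2293*p^3 + 5.1462*p^2 + 5.8019*p + 7.2125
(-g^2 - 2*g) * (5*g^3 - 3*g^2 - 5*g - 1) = -5*g^5 - 7*g^4 + 11*g^3 + 11*g^2 + 2*g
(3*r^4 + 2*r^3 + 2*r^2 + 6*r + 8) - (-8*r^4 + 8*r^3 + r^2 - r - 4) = 11*r^4 - 6*r^3 + r^2 + 7*r + 12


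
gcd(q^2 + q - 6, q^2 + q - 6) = q^2 + q - 6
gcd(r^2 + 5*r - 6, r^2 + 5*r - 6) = r^2 + 5*r - 6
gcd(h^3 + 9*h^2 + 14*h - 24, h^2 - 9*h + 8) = h - 1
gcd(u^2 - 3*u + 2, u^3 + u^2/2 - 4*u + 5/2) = u - 1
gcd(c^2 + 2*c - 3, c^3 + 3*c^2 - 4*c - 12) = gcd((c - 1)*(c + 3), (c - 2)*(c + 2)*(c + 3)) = c + 3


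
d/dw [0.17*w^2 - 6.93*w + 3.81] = 0.34*w - 6.93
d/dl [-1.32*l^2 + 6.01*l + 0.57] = 6.01 - 2.64*l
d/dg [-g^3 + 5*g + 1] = 5 - 3*g^2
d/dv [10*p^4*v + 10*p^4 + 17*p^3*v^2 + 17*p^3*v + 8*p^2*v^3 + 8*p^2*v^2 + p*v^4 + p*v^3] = p*(10*p^3 + 34*p^2*v + 17*p^2 + 24*p*v^2 + 16*p*v + 4*v^3 + 3*v^2)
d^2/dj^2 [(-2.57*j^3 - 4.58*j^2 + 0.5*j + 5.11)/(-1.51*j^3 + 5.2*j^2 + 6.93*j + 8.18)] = (1.4210854715202e-14*j^7 + 61.2449960000001*j^6 + 154.519206*j^5 + 552.228744*j^4 + 1094.595822*j^3 - 877.091334*j^2 - 324.17274*j + 613.508426)/(3.442951*j^9 - 35.56956*j^8 + 75.087921*j^7 + 129.924506*j^6 + 40.7673569999999*j^5 - 899.162196*j^4 - 1798.346265*j^3 - 2222.364486*j^2 - 1391.108796*j - 547.343432)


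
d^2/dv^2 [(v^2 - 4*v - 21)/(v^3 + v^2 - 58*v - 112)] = 2*(v^6 - 12*v^5 + 36*v^4 + 438*v^3 + 1239*v^2 - 4746*v - 34468)/(v^9 + 3*v^8 - 171*v^7 - 683*v^6 + 9246*v^5 + 48732*v^4 - 118504*v^3 - 1092672*v^2 - 2182656*v - 1404928)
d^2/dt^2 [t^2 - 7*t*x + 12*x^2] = 2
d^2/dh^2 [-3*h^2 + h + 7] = -6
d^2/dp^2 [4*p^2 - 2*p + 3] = 8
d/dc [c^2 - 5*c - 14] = 2*c - 5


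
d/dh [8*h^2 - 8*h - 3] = 16*h - 8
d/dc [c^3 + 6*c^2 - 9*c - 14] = 3*c^2 + 12*c - 9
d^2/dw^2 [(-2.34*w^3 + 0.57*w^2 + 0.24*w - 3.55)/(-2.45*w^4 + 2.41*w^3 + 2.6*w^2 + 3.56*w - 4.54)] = (28.0916999999999*w^9 - 20.5285500000001*w^8 + 92.34099*w^7 + 691.375586*w^6 - 1432.803858*w^5 + 307.538724*w^4 + 324.114844*w^3 - 445.907328*w^2 + 702.593724*w + 142.535784)/(14.706125*w^12 - 43.398075*w^11 - 4.12996500000001*w^10 + 14.005979*w^9 + 212.25699*w^8 - 135.680688*w^7 - 152.679278*w^6 - 230.728368*w^5 + 378.420684*w^4 + 57.993556*w^3 + 11.843952*w^2 - 220.131888*w + 93.576664)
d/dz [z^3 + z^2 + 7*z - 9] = 3*z^2 + 2*z + 7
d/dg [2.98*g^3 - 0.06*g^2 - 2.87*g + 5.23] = 8.94*g^2 - 0.12*g - 2.87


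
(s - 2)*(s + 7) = s^2 + 5*s - 14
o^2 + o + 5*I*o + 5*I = (o + 1)*(o + 5*I)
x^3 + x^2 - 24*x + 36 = (x - 3)*(x - 2)*(x + 6)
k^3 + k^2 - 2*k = k*(k - 1)*(k + 2)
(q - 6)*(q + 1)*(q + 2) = q^3 - 3*q^2 - 16*q - 12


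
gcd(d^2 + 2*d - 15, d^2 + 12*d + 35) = d + 5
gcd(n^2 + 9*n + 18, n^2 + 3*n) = n + 3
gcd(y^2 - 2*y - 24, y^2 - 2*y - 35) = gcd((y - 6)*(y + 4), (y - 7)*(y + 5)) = 1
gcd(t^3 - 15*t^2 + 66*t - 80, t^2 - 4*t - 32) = t - 8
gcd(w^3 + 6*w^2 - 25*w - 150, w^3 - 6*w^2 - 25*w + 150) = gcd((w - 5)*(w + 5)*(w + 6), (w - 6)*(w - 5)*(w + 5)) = w^2 - 25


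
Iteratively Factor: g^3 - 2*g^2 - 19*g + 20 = (g - 5)*(g^2 + 3*g - 4) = (g - 5)*(g - 1)*(g + 4)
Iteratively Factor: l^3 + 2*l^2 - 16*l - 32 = (l + 4)*(l^2 - 2*l - 8) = (l + 2)*(l + 4)*(l - 4)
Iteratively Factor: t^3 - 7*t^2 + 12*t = (t)*(t^2 - 7*t + 12) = t*(t - 4)*(t - 3)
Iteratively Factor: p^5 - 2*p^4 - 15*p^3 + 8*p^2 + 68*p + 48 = (p - 3)*(p^4 + p^3 - 12*p^2 - 28*p - 16) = (p - 3)*(p + 1)*(p^3 - 12*p - 16) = (p - 4)*(p - 3)*(p + 1)*(p^2 + 4*p + 4) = (p - 4)*(p - 3)*(p + 1)*(p + 2)*(p + 2)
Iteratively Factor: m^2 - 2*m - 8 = (m + 2)*(m - 4)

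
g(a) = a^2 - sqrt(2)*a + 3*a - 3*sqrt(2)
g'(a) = 2*a - sqrt(2) + 3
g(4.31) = 21.17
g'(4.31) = 10.21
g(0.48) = -3.25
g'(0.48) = 2.55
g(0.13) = -4.02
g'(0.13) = 1.85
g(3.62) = 14.60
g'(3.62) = 8.83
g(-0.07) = -4.35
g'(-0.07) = 1.45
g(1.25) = -0.70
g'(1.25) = 4.09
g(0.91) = -1.97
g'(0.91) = 3.41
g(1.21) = -0.86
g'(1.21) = 4.01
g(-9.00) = 62.49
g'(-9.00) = -16.41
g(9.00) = 91.03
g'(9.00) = 19.59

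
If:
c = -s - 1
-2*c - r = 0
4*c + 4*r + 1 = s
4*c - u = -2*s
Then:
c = 2/3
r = -4/3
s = -5/3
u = -2/3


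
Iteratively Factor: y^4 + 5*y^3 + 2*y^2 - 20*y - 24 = (y + 2)*(y^3 + 3*y^2 - 4*y - 12) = (y - 2)*(y + 2)*(y^2 + 5*y + 6) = (y - 2)*(y + 2)*(y + 3)*(y + 2)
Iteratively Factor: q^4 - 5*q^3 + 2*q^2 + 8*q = (q - 4)*(q^3 - q^2 - 2*q) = (q - 4)*(q - 2)*(q^2 + q) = q*(q - 4)*(q - 2)*(q + 1)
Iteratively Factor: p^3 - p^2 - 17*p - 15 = (p - 5)*(p^2 + 4*p + 3) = (p - 5)*(p + 3)*(p + 1)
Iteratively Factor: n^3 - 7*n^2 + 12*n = (n)*(n^2 - 7*n + 12) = n*(n - 3)*(n - 4)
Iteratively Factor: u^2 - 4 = (u - 2)*(u + 2)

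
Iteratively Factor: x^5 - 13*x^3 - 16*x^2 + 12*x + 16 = (x + 2)*(x^4 - 2*x^3 - 9*x^2 + 2*x + 8) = (x - 1)*(x + 2)*(x^3 - x^2 - 10*x - 8) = (x - 4)*(x - 1)*(x + 2)*(x^2 + 3*x + 2) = (x - 4)*(x - 1)*(x + 2)^2*(x + 1)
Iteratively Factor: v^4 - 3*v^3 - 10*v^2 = (v)*(v^3 - 3*v^2 - 10*v) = v*(v - 5)*(v^2 + 2*v) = v^2*(v - 5)*(v + 2)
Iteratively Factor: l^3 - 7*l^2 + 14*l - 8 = (l - 1)*(l^2 - 6*l + 8) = (l - 2)*(l - 1)*(l - 4)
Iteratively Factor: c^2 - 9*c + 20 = (c - 4)*(c - 5)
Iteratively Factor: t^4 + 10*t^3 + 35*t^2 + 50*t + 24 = (t + 1)*(t^3 + 9*t^2 + 26*t + 24) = (t + 1)*(t + 2)*(t^2 + 7*t + 12) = (t + 1)*(t + 2)*(t + 3)*(t + 4)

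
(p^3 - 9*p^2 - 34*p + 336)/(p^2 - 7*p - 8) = (p^2 - p - 42)/(p + 1)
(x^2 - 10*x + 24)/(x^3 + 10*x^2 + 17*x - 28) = (x^2 - 10*x + 24)/(x^3 + 10*x^2 + 17*x - 28)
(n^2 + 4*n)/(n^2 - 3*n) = (n + 4)/(n - 3)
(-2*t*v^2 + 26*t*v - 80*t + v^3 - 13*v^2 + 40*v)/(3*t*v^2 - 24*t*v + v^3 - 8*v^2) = (-2*t*v + 10*t + v^2 - 5*v)/(v*(3*t + v))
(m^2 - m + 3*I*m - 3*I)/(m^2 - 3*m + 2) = (m + 3*I)/(m - 2)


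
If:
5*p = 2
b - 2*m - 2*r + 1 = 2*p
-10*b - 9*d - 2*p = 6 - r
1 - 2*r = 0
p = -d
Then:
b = -27/100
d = -2/5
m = -107/200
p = 2/5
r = 1/2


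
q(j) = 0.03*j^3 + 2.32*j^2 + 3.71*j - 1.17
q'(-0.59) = 1.00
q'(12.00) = 72.35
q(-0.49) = -2.43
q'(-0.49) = 1.46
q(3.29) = 37.22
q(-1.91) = -0.00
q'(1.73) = 12.01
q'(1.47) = 10.73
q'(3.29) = 19.95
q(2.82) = 28.41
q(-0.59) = -2.56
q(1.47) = 9.39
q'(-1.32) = -2.26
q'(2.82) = 17.51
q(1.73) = 12.35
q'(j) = 0.09*j^2 + 4.64*j + 3.71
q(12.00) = 429.27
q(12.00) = 429.27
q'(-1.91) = -4.82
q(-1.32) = -2.09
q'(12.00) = 72.35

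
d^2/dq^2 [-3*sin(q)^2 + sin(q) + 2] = -sin(q) - 6*cos(2*q)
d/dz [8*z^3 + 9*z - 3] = 24*z^2 + 9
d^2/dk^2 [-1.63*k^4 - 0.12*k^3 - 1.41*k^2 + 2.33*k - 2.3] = -19.56*k^2 - 0.72*k - 2.82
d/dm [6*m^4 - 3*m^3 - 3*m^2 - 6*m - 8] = 24*m^3 - 9*m^2 - 6*m - 6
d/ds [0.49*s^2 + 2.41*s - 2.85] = 0.98*s + 2.41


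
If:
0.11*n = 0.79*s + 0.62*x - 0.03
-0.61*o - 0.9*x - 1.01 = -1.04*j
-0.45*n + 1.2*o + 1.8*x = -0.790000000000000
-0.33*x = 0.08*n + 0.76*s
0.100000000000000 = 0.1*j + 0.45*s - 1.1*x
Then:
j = 0.54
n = -0.20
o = -0.69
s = 0.03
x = -0.03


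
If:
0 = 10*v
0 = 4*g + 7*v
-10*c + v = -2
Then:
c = 1/5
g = 0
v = 0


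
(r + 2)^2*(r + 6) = r^3 + 10*r^2 + 28*r + 24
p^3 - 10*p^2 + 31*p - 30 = (p - 5)*(p - 3)*(p - 2)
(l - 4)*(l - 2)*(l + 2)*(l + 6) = l^4 + 2*l^3 - 28*l^2 - 8*l + 96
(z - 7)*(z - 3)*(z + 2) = z^3 - 8*z^2 + z + 42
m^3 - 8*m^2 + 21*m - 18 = (m - 3)^2*(m - 2)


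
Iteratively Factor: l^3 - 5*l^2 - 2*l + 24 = (l - 4)*(l^2 - l - 6) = (l - 4)*(l + 2)*(l - 3)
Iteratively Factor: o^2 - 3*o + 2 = (o - 1)*(o - 2)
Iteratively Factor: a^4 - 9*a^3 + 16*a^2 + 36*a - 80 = (a - 4)*(a^3 - 5*a^2 - 4*a + 20) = (a - 4)*(a + 2)*(a^2 - 7*a + 10) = (a - 4)*(a - 2)*(a + 2)*(a - 5)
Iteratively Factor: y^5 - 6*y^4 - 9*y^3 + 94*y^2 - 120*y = (y)*(y^4 - 6*y^3 - 9*y^2 + 94*y - 120) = y*(y - 5)*(y^3 - y^2 - 14*y + 24) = y*(y - 5)*(y - 3)*(y^2 + 2*y - 8) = y*(y - 5)*(y - 3)*(y + 4)*(y - 2)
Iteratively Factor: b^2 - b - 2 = (b - 2)*(b + 1)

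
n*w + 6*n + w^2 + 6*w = (n + w)*(w + 6)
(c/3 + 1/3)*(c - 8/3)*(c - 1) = c^3/3 - 8*c^2/9 - c/3 + 8/9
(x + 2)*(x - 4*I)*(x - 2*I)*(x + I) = x^4 + 2*x^3 - 5*I*x^3 - 2*x^2 - 10*I*x^2 - 4*x - 8*I*x - 16*I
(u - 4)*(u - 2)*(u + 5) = u^3 - u^2 - 22*u + 40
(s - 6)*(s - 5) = s^2 - 11*s + 30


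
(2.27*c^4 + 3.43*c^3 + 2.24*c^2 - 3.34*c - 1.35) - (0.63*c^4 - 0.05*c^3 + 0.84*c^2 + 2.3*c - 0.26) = 1.64*c^4 + 3.48*c^3 + 1.4*c^2 - 5.64*c - 1.09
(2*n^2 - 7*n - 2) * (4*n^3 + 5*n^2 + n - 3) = 8*n^5 - 18*n^4 - 41*n^3 - 23*n^2 + 19*n + 6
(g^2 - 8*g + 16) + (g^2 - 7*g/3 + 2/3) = 2*g^2 - 31*g/3 + 50/3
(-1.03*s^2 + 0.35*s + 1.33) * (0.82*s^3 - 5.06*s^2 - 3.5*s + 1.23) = -0.8446*s^5 + 5.4988*s^4 + 2.9246*s^3 - 9.2217*s^2 - 4.2245*s + 1.6359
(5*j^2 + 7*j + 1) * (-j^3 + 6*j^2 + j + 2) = -5*j^5 + 23*j^4 + 46*j^3 + 23*j^2 + 15*j + 2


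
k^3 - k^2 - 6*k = k*(k - 3)*(k + 2)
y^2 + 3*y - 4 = (y - 1)*(y + 4)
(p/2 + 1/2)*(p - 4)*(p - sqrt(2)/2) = p^3/2 - 3*p^2/2 - sqrt(2)*p^2/4 - 2*p + 3*sqrt(2)*p/4 + sqrt(2)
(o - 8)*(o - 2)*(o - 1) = o^3 - 11*o^2 + 26*o - 16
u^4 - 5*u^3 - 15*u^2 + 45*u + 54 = (u - 6)*(u - 3)*(u + 1)*(u + 3)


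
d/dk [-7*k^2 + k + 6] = 1 - 14*k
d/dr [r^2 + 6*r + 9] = 2*r + 6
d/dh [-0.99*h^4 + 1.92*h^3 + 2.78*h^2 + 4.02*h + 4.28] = -3.96*h^3 + 5.76*h^2 + 5.56*h + 4.02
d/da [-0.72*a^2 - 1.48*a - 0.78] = -1.44*a - 1.48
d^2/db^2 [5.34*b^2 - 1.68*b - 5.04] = 10.6800000000000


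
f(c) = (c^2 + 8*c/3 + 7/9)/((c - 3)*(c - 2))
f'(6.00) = -1.34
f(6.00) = 4.40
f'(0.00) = 0.55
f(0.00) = 0.13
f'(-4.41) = -0.08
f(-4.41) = 0.18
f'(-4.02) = -0.08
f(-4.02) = 0.15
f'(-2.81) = -0.09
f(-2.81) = 0.04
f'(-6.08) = -0.06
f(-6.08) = 0.29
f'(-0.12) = 0.42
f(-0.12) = 0.07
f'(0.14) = 0.75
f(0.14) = 0.22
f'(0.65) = 2.33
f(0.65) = 0.92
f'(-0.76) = 0.07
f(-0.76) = -0.06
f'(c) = (2*c + 8/3)/((c - 3)*(c - 2)) - (c^2 + 8*c/3 + 7/9)/((c - 3)*(c - 2)^2) - (c^2 + 8*c/3 + 7/9)/((c - 3)^2*(c - 2)) = (-69*c^2 + 94*c + 179)/(9*(c^4 - 10*c^3 + 37*c^2 - 60*c + 36))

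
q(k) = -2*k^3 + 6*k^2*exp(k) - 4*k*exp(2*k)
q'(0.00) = -4.00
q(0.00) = 0.00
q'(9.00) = -4985344908.58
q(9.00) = -2359822248.16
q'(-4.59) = -125.68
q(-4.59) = 194.69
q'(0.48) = -10.32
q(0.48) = -3.00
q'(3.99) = -97299.78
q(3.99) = -41597.71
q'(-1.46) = -13.47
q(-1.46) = 9.51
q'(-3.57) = -75.50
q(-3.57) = 93.16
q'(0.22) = -5.58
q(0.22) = -1.03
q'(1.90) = -582.67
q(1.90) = -208.63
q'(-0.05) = -3.83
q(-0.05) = 0.20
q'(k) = 6*k^2*exp(k) - 6*k^2 - 8*k*exp(2*k) + 12*k*exp(k) - 4*exp(2*k)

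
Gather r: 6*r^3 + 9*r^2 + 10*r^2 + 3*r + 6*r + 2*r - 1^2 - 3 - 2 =6*r^3 + 19*r^2 + 11*r - 6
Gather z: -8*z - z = -9*z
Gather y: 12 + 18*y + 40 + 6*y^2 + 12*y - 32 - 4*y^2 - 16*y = 2*y^2 + 14*y + 20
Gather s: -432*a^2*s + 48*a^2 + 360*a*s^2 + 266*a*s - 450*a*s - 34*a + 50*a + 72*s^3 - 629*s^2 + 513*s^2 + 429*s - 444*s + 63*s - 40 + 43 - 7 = 48*a^2 + 16*a + 72*s^3 + s^2*(360*a - 116) + s*(-432*a^2 - 184*a + 48) - 4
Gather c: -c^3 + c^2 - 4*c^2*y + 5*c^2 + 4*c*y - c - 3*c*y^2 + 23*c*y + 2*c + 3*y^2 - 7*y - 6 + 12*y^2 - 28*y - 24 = -c^3 + c^2*(6 - 4*y) + c*(-3*y^2 + 27*y + 1) + 15*y^2 - 35*y - 30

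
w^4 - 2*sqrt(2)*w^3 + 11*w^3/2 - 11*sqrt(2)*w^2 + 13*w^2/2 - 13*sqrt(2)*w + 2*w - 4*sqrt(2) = (w + 1/2)*(w + 1)*(w + 4)*(w - 2*sqrt(2))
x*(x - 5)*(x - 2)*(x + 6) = x^4 - x^3 - 32*x^2 + 60*x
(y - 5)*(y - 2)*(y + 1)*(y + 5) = y^4 - y^3 - 27*y^2 + 25*y + 50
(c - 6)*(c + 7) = c^2 + c - 42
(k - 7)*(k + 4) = k^2 - 3*k - 28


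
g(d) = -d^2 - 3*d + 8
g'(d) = -2*d - 3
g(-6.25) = -12.31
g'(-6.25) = 9.50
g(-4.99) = -1.93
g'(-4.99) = 6.98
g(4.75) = -28.81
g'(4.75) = -12.50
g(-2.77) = 8.64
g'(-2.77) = 2.54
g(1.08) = 3.59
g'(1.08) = -5.16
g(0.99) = 4.05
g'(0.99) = -4.98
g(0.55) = 6.05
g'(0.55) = -4.10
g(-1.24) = 10.18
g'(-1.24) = -0.52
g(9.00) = -100.00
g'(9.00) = -21.00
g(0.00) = 8.00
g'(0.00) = -3.00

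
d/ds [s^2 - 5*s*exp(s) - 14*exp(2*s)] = -5*s*exp(s) + 2*s - 28*exp(2*s) - 5*exp(s)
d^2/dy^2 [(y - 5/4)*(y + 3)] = 2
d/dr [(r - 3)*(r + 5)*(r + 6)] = 3*r^2 + 16*r - 3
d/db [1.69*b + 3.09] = 1.69000000000000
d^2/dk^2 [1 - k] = 0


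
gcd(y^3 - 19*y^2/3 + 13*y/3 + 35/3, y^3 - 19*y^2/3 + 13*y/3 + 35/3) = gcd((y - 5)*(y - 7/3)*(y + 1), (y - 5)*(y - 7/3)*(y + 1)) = y^3 - 19*y^2/3 + 13*y/3 + 35/3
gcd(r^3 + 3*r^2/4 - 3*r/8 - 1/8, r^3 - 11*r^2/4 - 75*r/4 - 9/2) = r + 1/4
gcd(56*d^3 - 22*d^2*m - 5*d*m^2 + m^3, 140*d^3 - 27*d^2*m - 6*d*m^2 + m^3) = 7*d - m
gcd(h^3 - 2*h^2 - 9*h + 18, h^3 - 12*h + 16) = h - 2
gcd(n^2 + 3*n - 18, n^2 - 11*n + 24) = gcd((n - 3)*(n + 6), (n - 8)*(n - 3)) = n - 3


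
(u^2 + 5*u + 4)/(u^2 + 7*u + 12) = (u + 1)/(u + 3)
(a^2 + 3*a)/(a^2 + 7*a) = (a + 3)/(a + 7)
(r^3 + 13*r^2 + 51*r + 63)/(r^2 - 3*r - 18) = (r^2 + 10*r + 21)/(r - 6)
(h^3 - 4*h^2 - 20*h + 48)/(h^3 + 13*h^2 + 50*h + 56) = (h^2 - 8*h + 12)/(h^2 + 9*h + 14)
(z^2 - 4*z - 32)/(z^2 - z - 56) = (z + 4)/(z + 7)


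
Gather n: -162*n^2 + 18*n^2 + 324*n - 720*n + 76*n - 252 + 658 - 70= -144*n^2 - 320*n + 336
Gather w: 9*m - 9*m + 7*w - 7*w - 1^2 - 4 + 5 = 0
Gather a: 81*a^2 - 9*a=81*a^2 - 9*a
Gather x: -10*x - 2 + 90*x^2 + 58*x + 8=90*x^2 + 48*x + 6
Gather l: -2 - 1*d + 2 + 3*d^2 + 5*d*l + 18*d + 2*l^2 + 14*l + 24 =3*d^2 + 17*d + 2*l^2 + l*(5*d + 14) + 24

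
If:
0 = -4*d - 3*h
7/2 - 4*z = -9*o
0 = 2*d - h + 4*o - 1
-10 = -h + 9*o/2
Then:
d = 267/58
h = -178/29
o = -104/29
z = -1669/232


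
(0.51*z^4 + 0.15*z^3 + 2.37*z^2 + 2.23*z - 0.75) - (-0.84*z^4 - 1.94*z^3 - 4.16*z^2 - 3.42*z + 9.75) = 1.35*z^4 + 2.09*z^3 + 6.53*z^2 + 5.65*z - 10.5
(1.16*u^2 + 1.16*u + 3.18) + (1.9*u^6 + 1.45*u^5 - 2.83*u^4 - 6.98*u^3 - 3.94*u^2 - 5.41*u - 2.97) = 1.9*u^6 + 1.45*u^5 - 2.83*u^4 - 6.98*u^3 - 2.78*u^2 - 4.25*u + 0.21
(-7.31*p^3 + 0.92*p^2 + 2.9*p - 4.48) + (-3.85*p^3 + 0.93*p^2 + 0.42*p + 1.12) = -11.16*p^3 + 1.85*p^2 + 3.32*p - 3.36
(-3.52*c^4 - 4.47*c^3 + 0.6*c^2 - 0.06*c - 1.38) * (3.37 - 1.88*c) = 6.6176*c^5 - 3.4588*c^4 - 16.1919*c^3 + 2.1348*c^2 + 2.3922*c - 4.6506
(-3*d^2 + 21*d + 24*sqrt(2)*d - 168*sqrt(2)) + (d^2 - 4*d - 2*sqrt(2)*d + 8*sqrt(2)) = -2*d^2 + 17*d + 22*sqrt(2)*d - 160*sqrt(2)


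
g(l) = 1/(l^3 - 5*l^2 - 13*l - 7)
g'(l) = (-3*l^2 + 10*l + 13)/(l^3 - 5*l^2 - 13*l - 7)^2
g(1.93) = -0.02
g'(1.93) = 0.01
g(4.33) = -0.01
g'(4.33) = 0.00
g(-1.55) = -0.39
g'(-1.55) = -1.45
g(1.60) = -0.03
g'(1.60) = 0.02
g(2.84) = -0.02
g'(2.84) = 0.00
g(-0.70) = -1.44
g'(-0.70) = 9.43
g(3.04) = -0.02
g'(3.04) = 0.00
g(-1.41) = -0.71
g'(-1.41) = -3.53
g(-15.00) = 0.00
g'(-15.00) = 0.00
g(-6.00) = 0.00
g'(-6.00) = 0.00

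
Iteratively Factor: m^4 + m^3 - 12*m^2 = (m)*(m^3 + m^2 - 12*m) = m*(m + 4)*(m^2 - 3*m) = m^2*(m + 4)*(m - 3)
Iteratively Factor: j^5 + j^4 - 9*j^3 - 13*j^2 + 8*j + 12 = (j + 1)*(j^4 - 9*j^2 - 4*j + 12) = (j + 1)*(j + 2)*(j^3 - 2*j^2 - 5*j + 6) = (j + 1)*(j + 2)^2*(j^2 - 4*j + 3) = (j - 1)*(j + 1)*(j + 2)^2*(j - 3)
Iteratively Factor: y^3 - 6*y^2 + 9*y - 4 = (y - 1)*(y^2 - 5*y + 4) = (y - 1)^2*(y - 4)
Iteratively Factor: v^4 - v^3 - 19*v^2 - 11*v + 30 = (v + 3)*(v^3 - 4*v^2 - 7*v + 10) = (v - 5)*(v + 3)*(v^2 + v - 2) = (v - 5)*(v - 1)*(v + 3)*(v + 2)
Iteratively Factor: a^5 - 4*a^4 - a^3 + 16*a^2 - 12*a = (a)*(a^4 - 4*a^3 - a^2 + 16*a - 12) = a*(a - 3)*(a^3 - a^2 - 4*a + 4) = a*(a - 3)*(a - 1)*(a^2 - 4) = a*(a - 3)*(a - 1)*(a + 2)*(a - 2)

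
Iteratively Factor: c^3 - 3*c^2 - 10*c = (c + 2)*(c^2 - 5*c) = (c - 5)*(c + 2)*(c)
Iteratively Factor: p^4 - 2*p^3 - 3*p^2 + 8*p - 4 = (p - 2)*(p^3 - 3*p + 2) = (p - 2)*(p - 1)*(p^2 + p - 2) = (p - 2)*(p - 1)^2*(p + 2)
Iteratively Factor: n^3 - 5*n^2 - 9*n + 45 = (n - 5)*(n^2 - 9) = (n - 5)*(n + 3)*(n - 3)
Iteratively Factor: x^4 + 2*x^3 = (x)*(x^3 + 2*x^2) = x^2*(x^2 + 2*x) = x^2*(x + 2)*(x)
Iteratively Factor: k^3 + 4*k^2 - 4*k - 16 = (k + 4)*(k^2 - 4) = (k + 2)*(k + 4)*(k - 2)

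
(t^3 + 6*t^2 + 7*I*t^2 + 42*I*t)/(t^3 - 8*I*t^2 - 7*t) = (t^2 + t*(6 + 7*I) + 42*I)/(t^2 - 8*I*t - 7)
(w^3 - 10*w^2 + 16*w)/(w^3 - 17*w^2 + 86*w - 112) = w/(w - 7)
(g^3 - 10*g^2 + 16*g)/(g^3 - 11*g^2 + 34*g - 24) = g*(g^2 - 10*g + 16)/(g^3 - 11*g^2 + 34*g - 24)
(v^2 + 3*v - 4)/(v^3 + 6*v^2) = (v^2 + 3*v - 4)/(v^2*(v + 6))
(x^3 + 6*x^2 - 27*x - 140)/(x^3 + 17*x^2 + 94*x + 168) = (x - 5)/(x + 6)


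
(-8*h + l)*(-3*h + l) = 24*h^2 - 11*h*l + l^2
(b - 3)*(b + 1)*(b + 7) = b^3 + 5*b^2 - 17*b - 21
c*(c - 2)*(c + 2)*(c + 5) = c^4 + 5*c^3 - 4*c^2 - 20*c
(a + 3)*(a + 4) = a^2 + 7*a + 12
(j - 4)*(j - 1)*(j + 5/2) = j^3 - 5*j^2/2 - 17*j/2 + 10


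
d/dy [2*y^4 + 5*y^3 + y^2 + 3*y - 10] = 8*y^3 + 15*y^2 + 2*y + 3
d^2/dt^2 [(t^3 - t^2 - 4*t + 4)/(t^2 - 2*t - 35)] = 6*(11*t^3 + 39*t^2 + 1077*t - 263)/(t^6 - 6*t^5 - 93*t^4 + 412*t^3 + 3255*t^2 - 7350*t - 42875)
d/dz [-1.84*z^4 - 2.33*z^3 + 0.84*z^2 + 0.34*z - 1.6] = -7.36*z^3 - 6.99*z^2 + 1.68*z + 0.34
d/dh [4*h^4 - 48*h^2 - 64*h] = 16*h^3 - 96*h - 64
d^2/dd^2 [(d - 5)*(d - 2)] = 2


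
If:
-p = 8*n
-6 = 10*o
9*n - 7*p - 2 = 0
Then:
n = 2/65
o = -3/5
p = -16/65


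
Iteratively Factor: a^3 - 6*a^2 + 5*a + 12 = (a - 4)*(a^2 - 2*a - 3) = (a - 4)*(a + 1)*(a - 3)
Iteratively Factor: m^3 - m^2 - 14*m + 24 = (m + 4)*(m^2 - 5*m + 6) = (m - 3)*(m + 4)*(m - 2)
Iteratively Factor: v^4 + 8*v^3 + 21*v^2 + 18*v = (v + 3)*(v^3 + 5*v^2 + 6*v) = (v + 2)*(v + 3)*(v^2 + 3*v) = v*(v + 2)*(v + 3)*(v + 3)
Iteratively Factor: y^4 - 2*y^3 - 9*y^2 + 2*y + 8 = (y - 4)*(y^3 + 2*y^2 - y - 2) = (y - 4)*(y + 2)*(y^2 - 1) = (y - 4)*(y - 1)*(y + 2)*(y + 1)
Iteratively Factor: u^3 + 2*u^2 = (u)*(u^2 + 2*u) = u*(u + 2)*(u)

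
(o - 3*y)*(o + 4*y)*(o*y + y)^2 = o^4*y^2 + o^3*y^3 + 2*o^3*y^2 - 12*o^2*y^4 + 2*o^2*y^3 + o^2*y^2 - 24*o*y^4 + o*y^3 - 12*y^4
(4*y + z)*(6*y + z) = 24*y^2 + 10*y*z + z^2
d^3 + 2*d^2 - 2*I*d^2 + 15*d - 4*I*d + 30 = (d + 2)*(d - 5*I)*(d + 3*I)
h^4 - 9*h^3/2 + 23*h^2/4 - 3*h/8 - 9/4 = (h - 2)*(h - 3/2)^2*(h + 1/2)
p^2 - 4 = (p - 2)*(p + 2)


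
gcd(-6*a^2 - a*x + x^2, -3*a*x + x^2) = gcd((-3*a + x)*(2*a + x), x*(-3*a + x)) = -3*a + x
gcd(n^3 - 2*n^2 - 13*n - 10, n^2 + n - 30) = n - 5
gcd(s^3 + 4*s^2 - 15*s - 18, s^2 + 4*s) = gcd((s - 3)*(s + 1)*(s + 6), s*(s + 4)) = 1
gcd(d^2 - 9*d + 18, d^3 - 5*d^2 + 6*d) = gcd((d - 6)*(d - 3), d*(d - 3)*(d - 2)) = d - 3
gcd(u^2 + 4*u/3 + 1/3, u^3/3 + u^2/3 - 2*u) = 1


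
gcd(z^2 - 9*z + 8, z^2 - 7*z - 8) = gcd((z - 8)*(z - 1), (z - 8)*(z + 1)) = z - 8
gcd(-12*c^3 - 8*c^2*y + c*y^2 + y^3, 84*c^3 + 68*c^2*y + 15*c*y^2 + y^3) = 2*c + y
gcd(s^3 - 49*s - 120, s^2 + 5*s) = s + 5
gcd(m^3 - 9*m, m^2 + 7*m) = m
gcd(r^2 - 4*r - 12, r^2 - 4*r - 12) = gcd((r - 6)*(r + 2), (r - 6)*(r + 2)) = r^2 - 4*r - 12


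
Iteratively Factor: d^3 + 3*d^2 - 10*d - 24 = (d + 4)*(d^2 - d - 6) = (d + 2)*(d + 4)*(d - 3)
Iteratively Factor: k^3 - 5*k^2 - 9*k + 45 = (k + 3)*(k^2 - 8*k + 15) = (k - 5)*(k + 3)*(k - 3)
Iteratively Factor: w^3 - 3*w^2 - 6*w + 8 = (w - 4)*(w^2 + w - 2) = (w - 4)*(w + 2)*(w - 1)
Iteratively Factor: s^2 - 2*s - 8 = (s + 2)*(s - 4)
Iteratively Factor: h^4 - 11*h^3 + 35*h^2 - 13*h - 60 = (h - 3)*(h^3 - 8*h^2 + 11*h + 20) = (h - 4)*(h - 3)*(h^2 - 4*h - 5) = (h - 4)*(h - 3)*(h + 1)*(h - 5)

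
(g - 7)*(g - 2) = g^2 - 9*g + 14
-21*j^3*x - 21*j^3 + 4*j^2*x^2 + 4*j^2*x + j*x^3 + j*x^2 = (-3*j + x)*(7*j + x)*(j*x + j)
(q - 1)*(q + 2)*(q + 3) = q^3 + 4*q^2 + q - 6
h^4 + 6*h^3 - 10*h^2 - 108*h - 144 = (h + 2)*(h + 4)*(h - 3*sqrt(2))*(h + 3*sqrt(2))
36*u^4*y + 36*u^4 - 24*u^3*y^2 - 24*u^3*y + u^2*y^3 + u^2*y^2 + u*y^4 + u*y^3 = (-3*u + y)*(-2*u + y)*(6*u + y)*(u*y + u)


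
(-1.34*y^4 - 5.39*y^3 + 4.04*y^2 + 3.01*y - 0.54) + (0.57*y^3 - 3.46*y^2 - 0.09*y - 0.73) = -1.34*y^4 - 4.82*y^3 + 0.58*y^2 + 2.92*y - 1.27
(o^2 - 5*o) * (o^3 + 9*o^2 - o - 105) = o^5 + 4*o^4 - 46*o^3 - 100*o^2 + 525*o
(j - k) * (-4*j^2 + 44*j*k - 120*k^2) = -4*j^3 + 48*j^2*k - 164*j*k^2 + 120*k^3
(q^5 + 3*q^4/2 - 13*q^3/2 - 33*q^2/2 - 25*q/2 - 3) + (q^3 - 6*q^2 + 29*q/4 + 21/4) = q^5 + 3*q^4/2 - 11*q^3/2 - 45*q^2/2 - 21*q/4 + 9/4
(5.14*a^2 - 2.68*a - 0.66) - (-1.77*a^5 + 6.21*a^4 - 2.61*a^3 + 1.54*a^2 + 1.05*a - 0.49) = 1.77*a^5 - 6.21*a^4 + 2.61*a^3 + 3.6*a^2 - 3.73*a - 0.17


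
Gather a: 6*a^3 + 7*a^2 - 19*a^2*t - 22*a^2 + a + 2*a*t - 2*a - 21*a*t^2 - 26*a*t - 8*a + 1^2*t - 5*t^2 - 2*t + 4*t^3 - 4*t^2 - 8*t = 6*a^3 + a^2*(-19*t - 15) + a*(-21*t^2 - 24*t - 9) + 4*t^3 - 9*t^2 - 9*t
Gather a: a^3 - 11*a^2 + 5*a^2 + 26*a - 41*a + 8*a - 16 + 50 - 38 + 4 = a^3 - 6*a^2 - 7*a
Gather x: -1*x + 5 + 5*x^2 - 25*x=5*x^2 - 26*x + 5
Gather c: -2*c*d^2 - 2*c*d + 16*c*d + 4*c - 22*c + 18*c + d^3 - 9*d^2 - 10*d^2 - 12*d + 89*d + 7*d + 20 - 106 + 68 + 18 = c*(-2*d^2 + 14*d) + d^3 - 19*d^2 + 84*d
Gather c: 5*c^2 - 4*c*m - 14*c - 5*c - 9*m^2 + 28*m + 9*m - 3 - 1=5*c^2 + c*(-4*m - 19) - 9*m^2 + 37*m - 4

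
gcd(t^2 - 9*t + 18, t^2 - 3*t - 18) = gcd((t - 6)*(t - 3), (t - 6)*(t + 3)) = t - 6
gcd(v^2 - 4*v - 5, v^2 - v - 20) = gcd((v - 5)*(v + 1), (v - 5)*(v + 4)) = v - 5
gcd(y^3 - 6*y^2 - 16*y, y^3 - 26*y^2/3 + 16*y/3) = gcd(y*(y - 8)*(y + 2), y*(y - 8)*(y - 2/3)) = y^2 - 8*y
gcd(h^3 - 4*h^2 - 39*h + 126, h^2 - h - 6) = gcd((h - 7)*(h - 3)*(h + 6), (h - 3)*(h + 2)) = h - 3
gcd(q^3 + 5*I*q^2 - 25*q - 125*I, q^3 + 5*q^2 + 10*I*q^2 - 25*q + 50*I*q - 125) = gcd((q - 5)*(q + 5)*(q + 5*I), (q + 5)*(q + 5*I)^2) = q^2 + q*(5 + 5*I) + 25*I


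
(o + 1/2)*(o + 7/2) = o^2 + 4*o + 7/4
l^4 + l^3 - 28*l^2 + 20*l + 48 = (l - 4)*(l - 2)*(l + 1)*(l + 6)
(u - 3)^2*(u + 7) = u^3 + u^2 - 33*u + 63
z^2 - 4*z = z*(z - 4)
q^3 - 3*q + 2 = (q - 1)^2*(q + 2)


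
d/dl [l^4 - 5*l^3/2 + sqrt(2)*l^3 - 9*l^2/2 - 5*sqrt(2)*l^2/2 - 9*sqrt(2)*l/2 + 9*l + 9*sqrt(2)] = 4*l^3 - 15*l^2/2 + 3*sqrt(2)*l^2 - 9*l - 5*sqrt(2)*l - 9*sqrt(2)/2 + 9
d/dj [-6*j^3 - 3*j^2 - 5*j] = -18*j^2 - 6*j - 5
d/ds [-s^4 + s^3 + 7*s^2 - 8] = s*(-4*s^2 + 3*s + 14)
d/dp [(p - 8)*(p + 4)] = 2*p - 4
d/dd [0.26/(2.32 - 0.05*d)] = 0.013/(0.05*d - 2.32)^2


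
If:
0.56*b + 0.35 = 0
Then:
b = -0.62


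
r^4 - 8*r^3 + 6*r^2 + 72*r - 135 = (r - 5)*(r - 3)^2*(r + 3)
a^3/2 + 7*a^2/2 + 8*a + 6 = (a/2 + 1)*(a + 2)*(a + 3)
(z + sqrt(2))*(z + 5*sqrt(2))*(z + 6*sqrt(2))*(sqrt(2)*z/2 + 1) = sqrt(2)*z^4/2 + 13*z^3 + 53*sqrt(2)*z^2 + 142*z + 60*sqrt(2)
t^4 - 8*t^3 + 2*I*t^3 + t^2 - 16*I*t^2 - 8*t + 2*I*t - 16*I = (t - 8)*(t - I)*(t + I)*(t + 2*I)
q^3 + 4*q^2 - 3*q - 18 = (q - 2)*(q + 3)^2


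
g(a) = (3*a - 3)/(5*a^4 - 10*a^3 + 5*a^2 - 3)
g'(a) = (3*a - 3)*(-20*a^3 + 30*a^2 - 10*a)/(5*a^4 - 10*a^3 + 5*a^2 - 3)^2 + 3/(5*a^4 - 10*a^3 + 5*a^2 - 3) = 3*(5*a^4 - 10*a^3 + 5*a^2 - 10*a*(a - 1)*(2*a^2 - 3*a + 1) - 3)/(5*a^4 - 10*a^3 + 5*a^2 - 3)^2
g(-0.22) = 1.39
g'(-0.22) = -3.17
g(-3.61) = -0.01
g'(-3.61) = -0.01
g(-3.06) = -0.02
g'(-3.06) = -0.01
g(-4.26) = -0.01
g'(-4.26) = -0.00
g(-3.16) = -0.01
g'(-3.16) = -0.01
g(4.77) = 0.01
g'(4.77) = -0.00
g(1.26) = -0.32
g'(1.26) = -1.86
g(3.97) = 0.01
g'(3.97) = -0.01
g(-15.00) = 0.00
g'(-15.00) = 0.00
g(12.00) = 0.00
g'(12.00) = 0.00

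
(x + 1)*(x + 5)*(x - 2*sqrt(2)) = x^3 - 2*sqrt(2)*x^2 + 6*x^2 - 12*sqrt(2)*x + 5*x - 10*sqrt(2)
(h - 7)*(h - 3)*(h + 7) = h^3 - 3*h^2 - 49*h + 147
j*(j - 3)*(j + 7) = j^3 + 4*j^2 - 21*j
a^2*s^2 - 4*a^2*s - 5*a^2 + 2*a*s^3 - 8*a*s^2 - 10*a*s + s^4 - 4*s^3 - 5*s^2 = (a + s)^2*(s - 5)*(s + 1)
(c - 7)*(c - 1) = c^2 - 8*c + 7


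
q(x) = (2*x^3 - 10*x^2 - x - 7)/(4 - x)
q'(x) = (6*x^2 - 20*x - 1)/(4 - x) + (2*x^3 - 10*x^2 - x - 7)/(4 - x)^2 = (-4*x^3 + 34*x^2 - 80*x - 11)/(x^2 - 8*x + 16)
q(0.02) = -1.76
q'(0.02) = -0.79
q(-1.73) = -7.95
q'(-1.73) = 7.61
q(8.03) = -93.23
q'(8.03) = -32.77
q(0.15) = -1.91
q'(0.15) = -1.50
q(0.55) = -2.97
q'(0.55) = -3.81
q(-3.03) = -21.54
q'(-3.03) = 13.25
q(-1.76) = -8.18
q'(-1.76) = 7.74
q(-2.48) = -14.90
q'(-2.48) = 10.90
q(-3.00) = -21.14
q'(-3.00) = 13.12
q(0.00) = -1.75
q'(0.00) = -0.69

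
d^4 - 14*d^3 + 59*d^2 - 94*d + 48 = (d - 8)*(d - 3)*(d - 2)*(d - 1)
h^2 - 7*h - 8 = (h - 8)*(h + 1)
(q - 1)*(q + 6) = q^2 + 5*q - 6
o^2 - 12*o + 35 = (o - 7)*(o - 5)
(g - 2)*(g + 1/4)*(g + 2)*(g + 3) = g^4 + 13*g^3/4 - 13*g^2/4 - 13*g - 3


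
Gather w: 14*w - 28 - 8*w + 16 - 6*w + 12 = 0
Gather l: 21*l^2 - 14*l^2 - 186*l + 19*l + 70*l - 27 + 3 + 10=7*l^2 - 97*l - 14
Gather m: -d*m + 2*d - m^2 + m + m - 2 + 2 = 2*d - m^2 + m*(2 - d)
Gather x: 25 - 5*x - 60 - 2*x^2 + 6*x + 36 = -2*x^2 + x + 1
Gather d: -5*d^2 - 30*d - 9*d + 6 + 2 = -5*d^2 - 39*d + 8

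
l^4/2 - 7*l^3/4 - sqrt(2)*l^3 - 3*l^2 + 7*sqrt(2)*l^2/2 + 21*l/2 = l*(l/2 + sqrt(2)/2)*(l - 7/2)*(l - 3*sqrt(2))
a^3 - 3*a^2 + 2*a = a*(a - 2)*(a - 1)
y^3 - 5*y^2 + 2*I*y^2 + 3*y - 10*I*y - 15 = (y - 5)*(y - I)*(y + 3*I)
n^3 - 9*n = n*(n - 3)*(n + 3)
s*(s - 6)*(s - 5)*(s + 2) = s^4 - 9*s^3 + 8*s^2 + 60*s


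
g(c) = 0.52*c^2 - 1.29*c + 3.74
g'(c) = 1.04*c - 1.29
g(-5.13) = 24.04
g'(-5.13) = -6.63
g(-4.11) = 17.83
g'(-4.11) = -5.56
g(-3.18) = 13.10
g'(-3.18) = -4.60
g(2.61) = 3.92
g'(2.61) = 1.42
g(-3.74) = 15.84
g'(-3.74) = -5.18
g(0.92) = 2.99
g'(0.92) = -0.33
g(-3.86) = 16.47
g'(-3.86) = -5.30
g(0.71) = 3.09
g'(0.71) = -0.55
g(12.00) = 63.14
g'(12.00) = 11.19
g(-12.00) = 94.10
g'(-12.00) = -13.77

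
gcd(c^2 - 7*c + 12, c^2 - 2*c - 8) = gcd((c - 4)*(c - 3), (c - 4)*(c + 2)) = c - 4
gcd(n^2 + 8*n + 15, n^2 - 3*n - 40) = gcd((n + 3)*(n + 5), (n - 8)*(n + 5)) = n + 5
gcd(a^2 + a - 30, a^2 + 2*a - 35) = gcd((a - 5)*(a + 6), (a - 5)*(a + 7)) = a - 5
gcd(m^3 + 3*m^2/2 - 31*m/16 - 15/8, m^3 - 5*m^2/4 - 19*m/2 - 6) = m^2 + 11*m/4 + 3/2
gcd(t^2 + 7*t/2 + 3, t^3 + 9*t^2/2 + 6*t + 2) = t + 2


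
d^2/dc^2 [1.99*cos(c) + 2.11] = -1.99*cos(c)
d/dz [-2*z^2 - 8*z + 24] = -4*z - 8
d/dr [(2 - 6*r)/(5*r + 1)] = -16/(5*r + 1)^2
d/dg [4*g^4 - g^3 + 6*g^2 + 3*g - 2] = 16*g^3 - 3*g^2 + 12*g + 3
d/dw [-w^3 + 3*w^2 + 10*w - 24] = -3*w^2 + 6*w + 10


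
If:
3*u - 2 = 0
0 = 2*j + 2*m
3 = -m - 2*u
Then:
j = 13/3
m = -13/3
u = 2/3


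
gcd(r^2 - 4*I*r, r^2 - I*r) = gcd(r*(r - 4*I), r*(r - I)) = r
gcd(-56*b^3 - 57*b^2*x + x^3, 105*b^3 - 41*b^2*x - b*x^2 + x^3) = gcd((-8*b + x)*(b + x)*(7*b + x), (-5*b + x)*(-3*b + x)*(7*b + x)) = 7*b + x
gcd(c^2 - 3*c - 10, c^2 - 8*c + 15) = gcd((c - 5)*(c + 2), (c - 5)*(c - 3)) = c - 5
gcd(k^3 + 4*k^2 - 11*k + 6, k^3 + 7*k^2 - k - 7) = k - 1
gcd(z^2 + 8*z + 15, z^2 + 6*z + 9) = z + 3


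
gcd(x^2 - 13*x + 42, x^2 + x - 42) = x - 6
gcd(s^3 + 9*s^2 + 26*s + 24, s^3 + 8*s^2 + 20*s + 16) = s^2 + 6*s + 8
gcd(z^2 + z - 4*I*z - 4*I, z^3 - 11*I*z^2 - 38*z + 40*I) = z - 4*I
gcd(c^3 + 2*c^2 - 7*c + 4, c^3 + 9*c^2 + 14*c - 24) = c^2 + 3*c - 4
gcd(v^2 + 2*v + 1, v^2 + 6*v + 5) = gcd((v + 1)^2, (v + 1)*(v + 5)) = v + 1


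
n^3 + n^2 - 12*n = n*(n - 3)*(n + 4)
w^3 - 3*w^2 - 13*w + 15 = (w - 5)*(w - 1)*(w + 3)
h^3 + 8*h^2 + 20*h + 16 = (h + 2)^2*(h + 4)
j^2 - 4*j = j*(j - 4)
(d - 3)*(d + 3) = d^2 - 9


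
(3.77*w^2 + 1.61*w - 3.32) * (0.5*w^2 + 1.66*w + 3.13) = 1.885*w^4 + 7.0632*w^3 + 12.8127*w^2 - 0.4719*w - 10.3916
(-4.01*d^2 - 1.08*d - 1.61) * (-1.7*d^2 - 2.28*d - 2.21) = 6.817*d^4 + 10.9788*d^3 + 14.0615*d^2 + 6.0576*d + 3.5581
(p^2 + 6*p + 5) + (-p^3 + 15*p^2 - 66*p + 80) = -p^3 + 16*p^2 - 60*p + 85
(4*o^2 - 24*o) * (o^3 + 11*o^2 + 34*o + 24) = 4*o^5 + 20*o^4 - 128*o^3 - 720*o^2 - 576*o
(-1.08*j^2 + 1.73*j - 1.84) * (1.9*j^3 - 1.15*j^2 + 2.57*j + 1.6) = -2.052*j^5 + 4.529*j^4 - 8.2611*j^3 + 4.8341*j^2 - 1.9608*j - 2.944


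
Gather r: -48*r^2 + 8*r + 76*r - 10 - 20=-48*r^2 + 84*r - 30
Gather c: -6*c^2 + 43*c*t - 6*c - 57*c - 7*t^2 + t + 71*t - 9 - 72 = -6*c^2 + c*(43*t - 63) - 7*t^2 + 72*t - 81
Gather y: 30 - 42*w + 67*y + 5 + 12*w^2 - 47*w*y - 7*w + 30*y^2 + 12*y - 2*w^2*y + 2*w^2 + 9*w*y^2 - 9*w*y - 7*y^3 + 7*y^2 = 14*w^2 - 49*w - 7*y^3 + y^2*(9*w + 37) + y*(-2*w^2 - 56*w + 79) + 35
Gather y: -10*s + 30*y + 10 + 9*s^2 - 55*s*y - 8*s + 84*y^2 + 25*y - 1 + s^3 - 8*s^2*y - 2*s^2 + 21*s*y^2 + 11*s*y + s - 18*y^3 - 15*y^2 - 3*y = s^3 + 7*s^2 - 17*s - 18*y^3 + y^2*(21*s + 69) + y*(-8*s^2 - 44*s + 52) + 9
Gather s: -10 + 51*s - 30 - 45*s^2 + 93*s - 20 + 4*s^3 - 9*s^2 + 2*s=4*s^3 - 54*s^2 + 146*s - 60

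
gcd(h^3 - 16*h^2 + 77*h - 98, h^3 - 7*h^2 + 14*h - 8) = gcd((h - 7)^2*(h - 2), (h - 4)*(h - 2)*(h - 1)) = h - 2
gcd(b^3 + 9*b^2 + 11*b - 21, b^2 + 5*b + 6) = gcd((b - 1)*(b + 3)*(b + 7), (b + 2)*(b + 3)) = b + 3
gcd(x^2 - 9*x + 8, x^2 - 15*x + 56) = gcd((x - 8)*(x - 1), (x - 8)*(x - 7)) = x - 8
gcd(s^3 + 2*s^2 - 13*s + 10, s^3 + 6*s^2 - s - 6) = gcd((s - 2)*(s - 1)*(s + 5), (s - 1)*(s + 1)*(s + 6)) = s - 1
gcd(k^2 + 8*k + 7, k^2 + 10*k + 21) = k + 7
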